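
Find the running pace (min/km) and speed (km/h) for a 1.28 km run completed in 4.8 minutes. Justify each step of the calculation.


Pace = time / distance = 4.8 min / 1.28 km = 3.75 min/km
Speed = distance / time_in_hours = 1.28 / 0.08 hr
Speed = 16 km/h

3.75 min/km, 16 km/h


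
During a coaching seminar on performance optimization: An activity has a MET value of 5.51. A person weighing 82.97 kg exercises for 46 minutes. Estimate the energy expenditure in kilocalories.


kcal = MET * mass * time_hr
Convert time: 46 min = 0.7667 hr
kcal = 5.51 * 82.97 * 0.7667
kcal = 350.4929 kcal

350.4929 kcal


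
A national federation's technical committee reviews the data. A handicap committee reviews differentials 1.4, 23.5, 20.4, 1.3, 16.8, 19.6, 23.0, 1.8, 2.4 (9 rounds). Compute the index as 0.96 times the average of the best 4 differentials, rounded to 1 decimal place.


All differentials: 1.4, 23.5, 20.4, 1.3, 16.8, 19.6, 23.0, 1.8, 2.4
Sorted: 1.3, 1.4, 1.8, 2.4, 16.8, 19.6, 20.4, 23.0, 23.5
Best 4: 1.3, 1.4, 1.8, 2.4
Average of best = 6.9 / 4 = 1.725
Raw index = 1.725 * 0.96 = 1.656
Handicap index = round(1.656, 1) = 1.7

1.7


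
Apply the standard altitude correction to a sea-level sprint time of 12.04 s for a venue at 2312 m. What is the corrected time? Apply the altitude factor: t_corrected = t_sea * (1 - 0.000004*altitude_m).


Correction factor = 1 - 0.000004 * 2312 = 0.990752
t_corrected = t_sea * factor = 12.04 * 0.990752
t_corrected = 11.9287 s

11.9287 s


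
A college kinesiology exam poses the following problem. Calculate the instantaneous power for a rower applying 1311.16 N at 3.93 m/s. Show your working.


P = F * v
P = 1311.16 * 3.93
P = 5152.8588 W

5152.8588 W


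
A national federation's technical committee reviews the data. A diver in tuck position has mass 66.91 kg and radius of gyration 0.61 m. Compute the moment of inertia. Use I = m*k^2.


I = m * k^2
I = 66.91 * 0.61^2
I = 66.91 * 0.3721 = 24.8972 kg*m^2

24.8972 kg*m^2


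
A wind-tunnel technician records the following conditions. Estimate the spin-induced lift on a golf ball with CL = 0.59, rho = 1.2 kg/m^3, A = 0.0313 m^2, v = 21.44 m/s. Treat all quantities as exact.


FM = 0.5 * CL * rho * A * v^2
FM = 0.5 * 0.59 * 1.2 * 0.0313 * 21.44^2
v^2 = 459.6736
FM = 0.5 * 0.59 * 1.2 * 0.0313 * 459.6736 = 5.0933 N

5.0933 N


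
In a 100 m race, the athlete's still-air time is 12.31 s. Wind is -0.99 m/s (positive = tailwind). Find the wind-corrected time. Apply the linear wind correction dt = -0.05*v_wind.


dt = -0.05 * v_wind = -0.05 * -0.99 = 0.0495 s
t_corrected = t_still + dt = 12.31 + (0.0495)
t_corrected = 12.3595 s

12.3595 s


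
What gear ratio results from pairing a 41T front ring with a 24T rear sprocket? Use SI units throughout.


GR = front_teeth / rear_teeth
GR = 41 / 24
GR = 1.7083

1.7083


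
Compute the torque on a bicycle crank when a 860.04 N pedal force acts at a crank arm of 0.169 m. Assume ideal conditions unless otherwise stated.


tau = F * d
tau = 860.04 * 0.169
tau = 145.3468 N*m

145.3468 N*m


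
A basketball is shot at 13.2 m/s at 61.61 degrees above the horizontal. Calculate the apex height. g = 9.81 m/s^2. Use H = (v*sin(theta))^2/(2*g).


H = (v*sin(theta))^2 / (2*g)
vy = v*sin(theta) = 13.2 * sin(61.61 deg) = 11.6125 m/s
H = vy^2 / (2*g) = 134.8492 / (2*9.81)
H = 134.8492 / 19.62 = 6.873 m

6.873 m


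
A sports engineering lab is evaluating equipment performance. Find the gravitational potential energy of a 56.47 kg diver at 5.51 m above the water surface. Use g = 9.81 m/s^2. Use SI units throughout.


PE = m * g * h
PE = 56.47 * 9.81 * 5.51
PE = 553.9707 * 5.51 = 3052.3786 J

3052.3786 J


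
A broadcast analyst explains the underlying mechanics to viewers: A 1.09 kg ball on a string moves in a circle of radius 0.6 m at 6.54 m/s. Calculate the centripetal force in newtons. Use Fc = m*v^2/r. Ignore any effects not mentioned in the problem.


Fc = m * v^2 / r
v^2 = 6.54^2 = 42.7716
Fc = 1.09 * 42.7716 / 0.6
Fc = 46.621 / 0.6 = 77.7017 N

77.7017 N


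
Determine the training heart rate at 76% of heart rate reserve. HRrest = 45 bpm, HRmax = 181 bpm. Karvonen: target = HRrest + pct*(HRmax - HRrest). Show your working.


Target = HRrest + pct*(HRmax - HRrest)
Heart rate reserve = HRmax - HRrest = 181 - 45 = 136 bpm
Fraction = 76% = 0.76
Target = 45 + 0.76 * 136
Target = 45 + 103.36 = 148.36 bpm

148.36 bpm


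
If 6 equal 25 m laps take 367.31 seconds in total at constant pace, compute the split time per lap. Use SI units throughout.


Split time = total_time / n_laps = 367.31 / 6
Split time = 61.2183 s per lap

61.2183 s


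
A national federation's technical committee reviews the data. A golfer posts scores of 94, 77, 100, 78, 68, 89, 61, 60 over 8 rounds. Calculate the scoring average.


Average = sum / n
Sum = 627
Average = 627 / 8 = 78.375

78.375


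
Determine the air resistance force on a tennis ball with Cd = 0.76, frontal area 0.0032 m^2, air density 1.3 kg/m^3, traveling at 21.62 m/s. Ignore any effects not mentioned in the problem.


Fd = 0.5 * Cd * rho * A * v^2
Fd = 0.5 * 0.76 * 1.3 * 0.0032 * 21.62^2
v^2 = 467.4244
Fd = 0.5 * 0.76 * 1.3 * 0.0032 * 467.4244 = 0.7389 N

0.7389 N


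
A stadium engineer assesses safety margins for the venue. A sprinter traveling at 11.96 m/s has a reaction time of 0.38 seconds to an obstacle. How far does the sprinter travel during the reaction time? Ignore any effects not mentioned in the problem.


d = v * t
d = 11.96 * 0.38
d = 4.5448 m

4.5448 m


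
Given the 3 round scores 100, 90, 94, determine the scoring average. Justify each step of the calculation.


Average = sum / n
Sum = 284
Average = 284 / 3 = 94.6667

94.6667


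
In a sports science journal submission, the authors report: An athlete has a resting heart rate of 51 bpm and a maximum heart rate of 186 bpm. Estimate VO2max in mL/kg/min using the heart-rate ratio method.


VO2max = 15.3 * HRmax / HRrest
VO2max = 15.3 * 186 / 51
VO2max = 2845.8 / 51 = 55.8 mL/kg/min

55.8 mL/kg/min


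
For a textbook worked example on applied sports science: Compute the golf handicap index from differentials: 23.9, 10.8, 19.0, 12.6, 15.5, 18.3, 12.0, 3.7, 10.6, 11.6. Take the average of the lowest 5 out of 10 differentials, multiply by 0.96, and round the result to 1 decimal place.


All differentials: 23.9, 10.8, 19.0, 12.6, 15.5, 18.3, 12.0, 3.7, 10.6, 11.6
Sorted: 3.7, 10.6, 10.8, 11.6, 12.0, 12.6, 15.5, 18.3, 19.0, 23.9
Best 5: 3.7, 10.6, 10.8, 11.6, 12.0
Average of best = 48.7 / 5 = 9.74
Raw index = 9.74 * 0.96 = 9.3504
Handicap index = round(9.3504, 1) = 9.4

9.4


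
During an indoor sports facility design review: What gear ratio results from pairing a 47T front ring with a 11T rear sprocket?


GR = front_teeth / rear_teeth
GR = 47 / 11
GR = 4.2727

4.2727


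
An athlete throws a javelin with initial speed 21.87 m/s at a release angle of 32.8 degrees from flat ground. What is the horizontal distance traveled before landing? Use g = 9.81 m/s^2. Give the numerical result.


R = v^2 * sin(2*theta) / g
Convert angle to radians: theta = 32.8 deg = 0.5725 rad
sin(2*theta) = sin(1.1449) = 0.9107
R = 21.87^2 * 0.9107 / 9.81
R = 478.2969 * 0.9107 / 9.81 = 44.4013 m

44.4013 m


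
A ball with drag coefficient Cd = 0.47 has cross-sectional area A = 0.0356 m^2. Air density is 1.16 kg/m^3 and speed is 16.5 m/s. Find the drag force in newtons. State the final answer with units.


Fd = 0.5 * Cd * rho * A * v^2
Fd = 0.5 * 0.47 * 1.16 * 0.0356 * 16.5^2
v^2 = 272.25
Fd = 0.5 * 0.47 * 1.16 * 0.0356 * 272.25 = 2.6421 N

2.6421 N


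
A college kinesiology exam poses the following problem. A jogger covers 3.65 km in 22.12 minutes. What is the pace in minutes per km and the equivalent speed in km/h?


Pace = time / distance = 22.12 min / 3.65 km = 6.0603 min/km
Speed = distance / time_in_hours = 3.65 / 0.3687 hr
Speed = 9.9005 km/h

6.0603 min/km, 9.9005 km/h


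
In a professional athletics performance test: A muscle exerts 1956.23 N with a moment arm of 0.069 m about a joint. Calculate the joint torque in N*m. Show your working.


tau = F * d
tau = 1956.23 * 0.069
tau = 134.9799 N*m

134.9799 N*m


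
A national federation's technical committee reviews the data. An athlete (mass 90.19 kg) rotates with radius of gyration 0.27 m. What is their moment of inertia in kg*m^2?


I = m * k^2
I = 90.19 * 0.27^2
I = 90.19 * 0.0729 = 6.5749 kg*m^2

6.5749 kg*m^2


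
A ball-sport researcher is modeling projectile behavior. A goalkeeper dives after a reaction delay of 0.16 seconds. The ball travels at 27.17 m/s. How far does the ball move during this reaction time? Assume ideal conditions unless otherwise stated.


d = v * t
d = 27.17 * 0.16
d = 4.3472 m

4.3472 m


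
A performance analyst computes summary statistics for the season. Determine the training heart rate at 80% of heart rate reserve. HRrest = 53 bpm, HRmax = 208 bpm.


Target = HRrest + pct*(HRmax - HRrest)
Heart rate reserve = HRmax - HRrest = 208 - 53 = 155 bpm
Fraction = 80% = 0.8
Target = 53 + 0.8 * 155
Target = 53 + 124 = 177 bpm

177 bpm


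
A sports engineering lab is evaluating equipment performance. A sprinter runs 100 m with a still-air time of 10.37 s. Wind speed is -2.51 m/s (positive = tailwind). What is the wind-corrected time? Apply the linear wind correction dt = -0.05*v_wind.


dt = -0.05 * v_wind = -0.05 * -2.51 = 0.1255 s
t_corrected = t_still + dt = 10.37 + (0.1255)
t_corrected = 10.4955 s

10.4955 s


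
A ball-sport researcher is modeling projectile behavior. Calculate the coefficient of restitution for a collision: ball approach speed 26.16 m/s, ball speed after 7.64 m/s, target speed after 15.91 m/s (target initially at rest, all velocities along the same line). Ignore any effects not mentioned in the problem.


e = (v2_after - v1_after) / (v1_before - v2_before)
Numerator = 15.91 - 7.64 = 8.27
Denominator = 26.16 - 0 = 26.16
e = 8.27 / 26.16 = 0.3161

0.3161


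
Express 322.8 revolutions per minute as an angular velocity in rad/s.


omega = RPM * 2 * pi / 60
omega = 322.8 * 2 * 3.14159 / 60
omega = 2028.2122 / 60 = 33.8035 rad/s

33.8035 rad/s


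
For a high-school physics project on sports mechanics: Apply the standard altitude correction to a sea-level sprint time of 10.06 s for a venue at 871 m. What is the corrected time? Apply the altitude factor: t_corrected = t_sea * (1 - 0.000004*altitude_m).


Correction factor = 1 - 0.000004 * 871 = 0.996516
t_corrected = t_sea * factor = 10.06 * 0.996516
t_corrected = 10.025 s

10.025 s


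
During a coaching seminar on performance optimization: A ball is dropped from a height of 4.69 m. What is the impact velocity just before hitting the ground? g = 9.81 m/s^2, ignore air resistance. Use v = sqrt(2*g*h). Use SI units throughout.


v = sqrt(2 * g * h)
v = sqrt(2 * 9.81 * 4.69)
v = sqrt(92.0178) = 9.5926 m/s

9.5926 m/s


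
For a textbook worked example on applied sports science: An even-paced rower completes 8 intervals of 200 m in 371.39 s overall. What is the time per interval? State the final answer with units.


Split time = total_time / n_laps = 371.39 / 8
Split time = 46.4237 s per lap

46.4237 s


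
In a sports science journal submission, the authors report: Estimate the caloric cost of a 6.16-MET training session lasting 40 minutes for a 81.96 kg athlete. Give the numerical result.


kcal = MET * mass * time_hr
Convert time: 40 min = 0.6667 hr
kcal = 6.16 * 81.96 * 0.6667
kcal = 336.5824 kcal

336.5824 kcal


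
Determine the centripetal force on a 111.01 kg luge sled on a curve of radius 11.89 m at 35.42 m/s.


Fc = m * v^2 / r
v^2 = 35.42^2 = 1254.5764
Fc = 111.01 * 1254.5764 / 11.89
Fc = 139270.5262 / 11.89 = 11713.2486 N

11713.2486 N


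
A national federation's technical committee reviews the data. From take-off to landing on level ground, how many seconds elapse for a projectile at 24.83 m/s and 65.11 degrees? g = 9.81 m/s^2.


T = 2*v*sin(theta)/g
sin(theta) = sin(65.11 deg) = 0.9071
T = 2*24.83*0.9071 / 9.81
T = 45.0475 / 9.81 = 4.592 s

4.592 s


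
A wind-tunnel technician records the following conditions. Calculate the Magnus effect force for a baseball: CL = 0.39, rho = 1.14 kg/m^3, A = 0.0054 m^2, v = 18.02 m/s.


FM = 0.5 * CL * rho * A * v^2
FM = 0.5 * 0.39 * 1.14 * 0.0054 * 18.02^2
v^2 = 324.7204
FM = 0.5 * 0.39 * 1.14 * 0.0054 * 324.7204 = 0.3898 N

0.3898 N


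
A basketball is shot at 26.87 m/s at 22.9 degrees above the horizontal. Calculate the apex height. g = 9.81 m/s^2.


H = (v*sin(theta))^2 / (2*g)
vy = v*sin(theta) = 26.87 * sin(22.9 deg) = 10.4558 m/s
H = vy^2 / (2*g) = 109.3229 / (2*9.81)
H = 109.3229 / 19.62 = 5.572 m

5.572 m


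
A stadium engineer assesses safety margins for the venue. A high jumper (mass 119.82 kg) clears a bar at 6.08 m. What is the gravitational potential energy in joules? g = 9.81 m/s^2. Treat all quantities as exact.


PE = m * g * h
PE = 119.82 * 9.81 * 6.08
PE = 1175.4342 * 6.08 = 7146.6399 J

7146.6399 J


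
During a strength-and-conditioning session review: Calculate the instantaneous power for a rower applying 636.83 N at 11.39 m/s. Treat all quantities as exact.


P = F * v
P = 636.83 * 11.39
P = 7253.4937 W

7253.4937 W


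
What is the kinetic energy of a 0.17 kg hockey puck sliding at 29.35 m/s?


KE = 0.5 * m * v^2
KE = 0.5 * 0.17 * 29.35^2
KE = 0.5 * 0.17 * 861.4225 = 73.2209 J

73.2209 J


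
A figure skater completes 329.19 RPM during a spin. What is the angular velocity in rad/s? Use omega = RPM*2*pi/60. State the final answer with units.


omega = RPM * 2 * pi / 60
omega = 329.19 * 2 * 3.14159 / 60
omega = 2068.3618 / 60 = 34.4727 rad/s

34.4727 rad/s


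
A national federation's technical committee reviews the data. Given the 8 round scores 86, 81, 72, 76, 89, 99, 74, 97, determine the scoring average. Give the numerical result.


Average = sum / n
Sum = 674
Average = 674 / 8 = 84.25

84.25


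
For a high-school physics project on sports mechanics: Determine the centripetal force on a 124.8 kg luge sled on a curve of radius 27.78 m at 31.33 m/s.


Fc = m * v^2 / r
v^2 = 31.33^2 = 981.5689
Fc = 124.8 * 981.5689 / 27.78
Fc = 122499.7987 / 27.78 = 4409.64 N

4409.64 N


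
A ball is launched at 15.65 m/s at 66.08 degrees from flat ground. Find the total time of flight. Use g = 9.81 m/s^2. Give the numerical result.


T = 2*v*sin(theta)/g
sin(theta) = sin(66.08 deg) = 0.9141
T = 2*15.65*0.9141 / 9.81
T = 28.6117 / 9.81 = 2.9166 s

2.9166 s


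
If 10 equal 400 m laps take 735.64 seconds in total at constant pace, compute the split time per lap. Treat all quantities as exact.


Split time = total_time / n_laps = 735.64 / 10
Split time = 73.564 s per lap

73.564 s


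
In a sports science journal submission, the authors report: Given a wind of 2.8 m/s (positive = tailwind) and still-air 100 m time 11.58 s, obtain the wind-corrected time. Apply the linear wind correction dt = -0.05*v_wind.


dt = -0.05 * v_wind = -0.05 * 2.8 = -0.14 s
t_corrected = t_still + dt = 11.58 + (-0.14)
t_corrected = 11.44 s

11.44 s


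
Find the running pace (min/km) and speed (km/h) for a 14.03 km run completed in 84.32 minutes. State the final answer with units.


Pace = time / distance = 84.32 min / 14.03 km = 6.01 min/km
Speed = distance / time_in_hours = 14.03 / 1.4053 hr
Speed = 9.9834 km/h

6.01 min/km, 9.9834 km/h


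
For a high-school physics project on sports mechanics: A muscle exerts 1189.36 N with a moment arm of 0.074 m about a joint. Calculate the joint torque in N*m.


tau = F * d
tau = 1189.36 * 0.074
tau = 88.0126 N*m

88.0126 N*m


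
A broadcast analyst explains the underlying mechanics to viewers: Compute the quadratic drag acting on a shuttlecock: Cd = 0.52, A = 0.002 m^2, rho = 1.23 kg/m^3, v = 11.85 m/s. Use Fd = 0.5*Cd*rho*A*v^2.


Fd = 0.5 * Cd * rho * A * v^2
Fd = 0.5 * 0.52 * 1.23 * 0.002 * 11.85^2
v^2 = 140.4225
Fd = 0.5 * 0.52 * 1.23 * 0.002 * 140.4225 = 0.0898 N

0.0898 N


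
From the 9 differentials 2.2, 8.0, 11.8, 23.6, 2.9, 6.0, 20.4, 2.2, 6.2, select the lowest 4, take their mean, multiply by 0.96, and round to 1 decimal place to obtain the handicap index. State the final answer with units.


All differentials: 2.2, 8.0, 11.8, 23.6, 2.9, 6.0, 20.4, 2.2, 6.2
Sorted: 2.2, 2.2, 2.9, 6.0, 6.2, 8.0, 11.8, 20.4, 23.6
Best 4: 2.2, 2.2, 2.9, 6.0
Average of best = 13.3 / 4 = 3.325
Raw index = 3.325 * 0.96 = 3.192
Handicap index = round(3.192, 1) = 3.2

3.2


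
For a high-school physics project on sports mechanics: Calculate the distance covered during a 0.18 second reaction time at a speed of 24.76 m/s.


d = v * t
d = 24.76 * 0.18
d = 4.4568 m

4.4568 m


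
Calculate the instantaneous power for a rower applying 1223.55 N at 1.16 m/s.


P = F * v
P = 1223.55 * 1.16
P = 1419.318 W

1419.318 W


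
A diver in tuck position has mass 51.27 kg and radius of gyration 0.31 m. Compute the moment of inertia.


I = m * k^2
I = 51.27 * 0.31^2
I = 51.27 * 0.0961 = 4.927 kg*m^2

4.927 kg*m^2


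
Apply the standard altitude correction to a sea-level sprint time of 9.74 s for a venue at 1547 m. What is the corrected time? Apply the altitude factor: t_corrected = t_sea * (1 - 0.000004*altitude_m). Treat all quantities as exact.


Correction factor = 1 - 0.000004 * 1547 = 0.993812
t_corrected = t_sea * factor = 9.74 * 0.993812
t_corrected = 9.6797 s

9.6797 s


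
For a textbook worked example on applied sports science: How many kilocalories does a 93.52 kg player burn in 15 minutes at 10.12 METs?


kcal = MET * mass * time_hr
Convert time: 15 min = 0.25 hr
kcal = 10.12 * 93.52 * 0.25
kcal = 236.6056 kcal

236.6056 kcal


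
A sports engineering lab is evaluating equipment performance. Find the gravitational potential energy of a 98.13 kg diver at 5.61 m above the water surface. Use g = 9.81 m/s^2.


PE = m * g * h
PE = 98.13 * 9.81 * 5.61
PE = 962.6553 * 5.61 = 5400.4962 J

5400.4962 J


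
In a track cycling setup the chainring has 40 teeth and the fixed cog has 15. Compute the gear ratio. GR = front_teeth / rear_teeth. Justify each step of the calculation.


GR = front_teeth / rear_teeth
GR = 40 / 15
GR = 2.6667

2.6667


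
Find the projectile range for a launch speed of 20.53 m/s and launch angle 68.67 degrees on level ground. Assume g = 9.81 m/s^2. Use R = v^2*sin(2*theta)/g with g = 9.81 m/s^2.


R = v^2 * sin(2*theta) / g
Convert angle to radians: theta = 68.67 deg = 1.1985 rad
sin(2*theta) = sin(2.397) = 0.6776
R = 20.53^2 * 0.6776 / 9.81
R = 421.4809 * 0.6776 / 9.81 = 29.1147 m

29.1147 m


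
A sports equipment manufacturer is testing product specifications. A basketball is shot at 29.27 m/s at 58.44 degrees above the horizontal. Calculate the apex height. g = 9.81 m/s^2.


H = (v*sin(theta))^2 / (2*g)
vy = v*sin(theta) = 29.27 * sin(58.44 deg) = 24.9407 m/s
H = vy^2 / (2*g) = 622.0409 / (2*9.81)
H = 622.0409 / 19.62 = 31.7044 m

31.7044 m


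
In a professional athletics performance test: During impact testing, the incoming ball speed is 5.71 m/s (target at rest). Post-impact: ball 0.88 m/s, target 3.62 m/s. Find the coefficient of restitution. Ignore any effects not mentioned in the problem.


e = (v2_after - v1_after) / (v1_before - v2_before)
Numerator = 3.62 - 0.88 = 2.74
Denominator = 5.71 - 0 = 5.71
e = 2.74 / 5.71 = 0.4799

0.4799


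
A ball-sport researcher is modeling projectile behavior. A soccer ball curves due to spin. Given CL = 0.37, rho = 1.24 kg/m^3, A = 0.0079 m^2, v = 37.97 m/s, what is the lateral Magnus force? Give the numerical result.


FM = 0.5 * CL * rho * A * v^2
FM = 0.5 * 0.37 * 1.24 * 0.0079 * 37.97^2
v^2 = 1441.7209
FM = 0.5 * 0.37 * 1.24 * 0.0079 * 1441.7209 = 2.6128 N

2.6128 N


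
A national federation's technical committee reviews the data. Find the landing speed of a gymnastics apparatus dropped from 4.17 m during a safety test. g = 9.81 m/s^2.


v = sqrt(2 * g * h)
v = sqrt(2 * 9.81 * 4.17)
v = sqrt(81.8154) = 9.0452 m/s

9.0452 m/s


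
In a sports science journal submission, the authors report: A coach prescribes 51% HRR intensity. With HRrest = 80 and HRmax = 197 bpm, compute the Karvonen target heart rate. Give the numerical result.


Target = HRrest + pct*(HRmax - HRrest)
Heart rate reserve = HRmax - HRrest = 197 - 80 = 117 bpm
Fraction = 51% = 0.51
Target = 80 + 0.51 * 117
Target = 80 + 59.67 = 139.67 bpm

139.67 bpm


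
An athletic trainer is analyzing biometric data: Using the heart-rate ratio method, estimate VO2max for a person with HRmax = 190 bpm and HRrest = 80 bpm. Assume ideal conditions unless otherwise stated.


VO2max = 15.3 * HRmax / HRrest
VO2max = 15.3 * 190 / 80
VO2max = 2907 / 80 = 36.3375 mL/kg/min

36.3375 mL/kg/min


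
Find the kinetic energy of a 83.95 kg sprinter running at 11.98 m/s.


KE = 0.5 * m * v^2
KE = 0.5 * 83.95 * 11.98^2
KE = 0.5 * 83.95 * 143.5204 = 6024.2688 J

6024.2688 J


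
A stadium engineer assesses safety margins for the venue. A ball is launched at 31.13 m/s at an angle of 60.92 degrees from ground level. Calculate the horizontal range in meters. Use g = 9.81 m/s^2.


R = v^2 * sin(2*theta) / g
Convert angle to radians: theta = 60.92 deg = 1.0633 rad
sin(2*theta) = sin(2.1265) = 0.8495
R = 31.13^2 * 0.8495 / 9.81
R = 969.0769 * 0.8495 / 9.81 = 83.9199 m

83.9199 m


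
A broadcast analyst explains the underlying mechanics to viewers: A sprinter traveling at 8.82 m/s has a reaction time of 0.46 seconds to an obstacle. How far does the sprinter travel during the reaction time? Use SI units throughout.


d = v * t
d = 8.82 * 0.46
d = 4.0572 m

4.0572 m


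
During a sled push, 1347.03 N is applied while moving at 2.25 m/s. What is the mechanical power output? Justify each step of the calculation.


P = F * v
P = 1347.03 * 2.25
P = 3030.8175 W

3030.8175 W


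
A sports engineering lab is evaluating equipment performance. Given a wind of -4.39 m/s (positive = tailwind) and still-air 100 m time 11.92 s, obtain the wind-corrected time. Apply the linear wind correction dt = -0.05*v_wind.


dt = -0.05 * v_wind = -0.05 * -4.39 = 0.2195 s
t_corrected = t_still + dt = 11.92 + (0.2195)
t_corrected = 12.1395 s

12.1395 s


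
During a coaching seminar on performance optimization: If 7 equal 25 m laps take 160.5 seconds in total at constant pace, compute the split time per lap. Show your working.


Split time = total_time / n_laps = 160.5 / 7
Split time = 22.9286 s per lap

22.9286 s


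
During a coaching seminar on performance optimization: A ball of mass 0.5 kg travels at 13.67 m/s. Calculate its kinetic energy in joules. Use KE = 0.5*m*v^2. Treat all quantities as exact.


KE = 0.5 * m * v^2
KE = 0.5 * 0.5 * 13.67^2
KE = 0.5 * 0.5 * 186.8689 = 46.7172 J

46.7172 J


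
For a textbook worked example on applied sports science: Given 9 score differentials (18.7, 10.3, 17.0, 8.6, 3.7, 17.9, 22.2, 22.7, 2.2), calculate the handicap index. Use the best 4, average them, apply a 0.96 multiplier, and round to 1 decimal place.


All differentials: 18.7, 10.3, 17.0, 8.6, 3.7, 17.9, 22.2, 22.7, 2.2
Sorted: 2.2, 3.7, 8.6, 10.3, 17.0, 17.9, 18.7, 22.2, 22.7
Best 4: 2.2, 3.7, 8.6, 10.3
Average of best = 24.8 / 4 = 6.2
Raw index = 6.2 * 0.96 = 5.952
Handicap index = round(5.952, 1) = 6.0

6.0


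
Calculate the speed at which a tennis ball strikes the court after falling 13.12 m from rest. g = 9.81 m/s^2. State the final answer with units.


v = sqrt(2 * g * h)
v = sqrt(2 * 9.81 * 13.12)
v = sqrt(257.4144) = 16.0441 m/s

16.0441 m/s


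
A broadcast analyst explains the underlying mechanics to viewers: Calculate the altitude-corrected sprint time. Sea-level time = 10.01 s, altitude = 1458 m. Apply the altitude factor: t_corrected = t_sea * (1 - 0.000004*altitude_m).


Correction factor = 1 - 0.000004 * 1458 = 0.994168
t_corrected = t_sea * factor = 10.01 * 0.994168
t_corrected = 9.9516 s

9.9516 s


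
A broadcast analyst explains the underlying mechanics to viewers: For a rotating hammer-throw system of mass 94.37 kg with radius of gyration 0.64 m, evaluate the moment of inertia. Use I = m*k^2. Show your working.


I = m * k^2
I = 94.37 * 0.64^2
I = 94.37 * 0.4096 = 38.654 kg*m^2

38.654 kg*m^2


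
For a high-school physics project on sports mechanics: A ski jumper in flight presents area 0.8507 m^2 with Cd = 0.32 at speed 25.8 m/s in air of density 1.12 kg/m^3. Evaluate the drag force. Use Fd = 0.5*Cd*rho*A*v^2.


Fd = 0.5 * Cd * rho * A * v^2
Fd = 0.5 * 0.32 * 1.12 * 0.8507 * 25.8^2
v^2 = 665.64
Fd = 0.5 * 0.32 * 1.12 * 0.8507 * 665.64 = 101.4738 N

101.4738 N


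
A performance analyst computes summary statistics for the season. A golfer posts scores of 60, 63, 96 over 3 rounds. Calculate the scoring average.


Average = sum / n
Sum = 219
Average = 219 / 3 = 73

73


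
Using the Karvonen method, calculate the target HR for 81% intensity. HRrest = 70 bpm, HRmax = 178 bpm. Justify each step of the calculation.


Target = HRrest + pct*(HRmax - HRrest)
Heart rate reserve = HRmax - HRrest = 178 - 70 = 108 bpm
Fraction = 81% = 0.81
Target = 70 + 0.81 * 108
Target = 70 + 87.48 = 157.48 bpm

157.48 bpm


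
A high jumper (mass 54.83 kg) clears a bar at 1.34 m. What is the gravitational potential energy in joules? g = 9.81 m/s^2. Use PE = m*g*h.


PE = m * g * h
PE = 54.83 * 9.81 * 1.34
PE = 537.8823 * 1.34 = 720.7623 J

720.7623 J


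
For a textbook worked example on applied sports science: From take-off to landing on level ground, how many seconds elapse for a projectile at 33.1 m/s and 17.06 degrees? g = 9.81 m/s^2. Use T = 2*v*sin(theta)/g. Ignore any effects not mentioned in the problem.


T = 2*v*sin(theta)/g
sin(theta) = sin(17.06 deg) = 0.2934
T = 2*33.1*0.2934 / 9.81
T = 19.4213 / 9.81 = 1.9797 s

1.9797 s


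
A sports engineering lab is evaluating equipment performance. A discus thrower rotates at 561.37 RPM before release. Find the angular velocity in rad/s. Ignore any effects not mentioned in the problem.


omega = RPM * 2 * pi / 60
omega = 561.37 * 2 * 3.14159 / 60
omega = 3527.1917 / 60 = 58.7865 rad/s

58.7865 rad/s


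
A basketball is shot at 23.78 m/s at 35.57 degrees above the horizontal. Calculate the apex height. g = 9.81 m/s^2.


H = (v*sin(theta))^2 / (2*g)
vy = v*sin(theta) = 23.78 * sin(35.57 deg) = 13.8328 m/s
H = vy^2 / (2*g) = 191.3452 / (2*9.81)
H = 191.3452 / 19.62 = 9.7526 m

9.7526 m


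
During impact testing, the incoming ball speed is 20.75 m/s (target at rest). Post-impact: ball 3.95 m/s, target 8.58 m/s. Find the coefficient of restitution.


e = (v2_after - v1_after) / (v1_before - v2_before)
Numerator = 8.58 - 3.95 = 4.63
Denominator = 20.75 - 0 = 20.75
e = 4.63 / 20.75 = 0.2231

0.2231


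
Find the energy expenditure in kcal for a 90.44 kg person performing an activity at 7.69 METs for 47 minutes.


kcal = MET * mass * time_hr
Convert time: 47 min = 0.7833 hr
kcal = 7.69 * 90.44 * 0.7833
kcal = 544.7955 kcal

544.7955 kcal


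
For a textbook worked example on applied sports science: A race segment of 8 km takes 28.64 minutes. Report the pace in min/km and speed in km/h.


Pace = time / distance = 28.64 min / 8 km = 3.58 min/km
Speed = distance / time_in_hours = 8 / 0.4773 hr
Speed = 16.7598 km/h

3.58 min/km, 16.7598 km/h


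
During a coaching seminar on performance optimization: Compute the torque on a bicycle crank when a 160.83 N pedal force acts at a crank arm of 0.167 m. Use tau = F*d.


tau = F * d
tau = 160.83 * 0.167
tau = 26.8586 N*m

26.8586 N*m


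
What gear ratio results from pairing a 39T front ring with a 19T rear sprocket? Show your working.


GR = front_teeth / rear_teeth
GR = 39 / 19
GR = 2.0526

2.0526


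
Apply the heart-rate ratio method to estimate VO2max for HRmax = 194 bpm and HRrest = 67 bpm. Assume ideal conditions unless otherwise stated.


VO2max = 15.3 * HRmax / HRrest
VO2max = 15.3 * 194 / 67
VO2max = 2968.2 / 67 = 44.3015 mL/kg/min

44.3015 mL/kg/min


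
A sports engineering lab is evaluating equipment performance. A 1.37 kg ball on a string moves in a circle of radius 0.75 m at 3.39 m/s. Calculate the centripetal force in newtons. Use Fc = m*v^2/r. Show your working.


Fc = m * v^2 / r
v^2 = 3.39^2 = 11.4921
Fc = 1.37 * 11.4921 / 0.75
Fc = 15.7442 / 0.75 = 20.9922 N

20.9922 N


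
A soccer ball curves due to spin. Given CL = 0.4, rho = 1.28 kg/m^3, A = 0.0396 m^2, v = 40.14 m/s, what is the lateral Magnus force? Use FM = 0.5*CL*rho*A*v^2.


FM = 0.5 * CL * rho * A * v^2
FM = 0.5 * 0.4 * 1.28 * 0.0396 * 40.14^2
v^2 = 1611.2196
FM = 0.5 * 0.4 * 1.28 * 0.0396 * 1611.2196 = 16.3339 N

16.3339 N


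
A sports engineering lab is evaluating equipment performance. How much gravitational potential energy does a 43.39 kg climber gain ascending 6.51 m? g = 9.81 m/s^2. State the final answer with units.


PE = m * g * h
PE = 43.39 * 9.81 * 6.51
PE = 425.6559 * 6.51 = 2771.0199 J

2771.0199 J


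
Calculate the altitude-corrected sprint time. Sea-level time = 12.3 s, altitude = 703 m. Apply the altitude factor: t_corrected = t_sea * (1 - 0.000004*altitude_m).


Correction factor = 1 - 0.000004 * 703 = 0.997188
t_corrected = t_sea * factor = 12.3 * 0.997188
t_corrected = 12.2654 s

12.2654 s


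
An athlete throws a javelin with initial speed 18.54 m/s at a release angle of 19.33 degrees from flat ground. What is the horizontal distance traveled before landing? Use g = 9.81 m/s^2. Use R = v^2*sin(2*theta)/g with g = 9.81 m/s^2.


R = v^2 * sin(2*theta) / g
Convert angle to radians: theta = 19.33 deg = 0.3374 rad
sin(2*theta) = sin(0.6747) = 0.6247
R = 18.54^2 * 0.6247 / 9.81
R = 343.7316 * 0.6247 / 9.81 = 21.8887 m

21.8887 m


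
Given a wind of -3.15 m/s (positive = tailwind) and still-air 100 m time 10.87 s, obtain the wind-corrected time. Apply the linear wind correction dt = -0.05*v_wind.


dt = -0.05 * v_wind = -0.05 * -3.15 = 0.1575 s
t_corrected = t_still + dt = 10.87 + (0.1575)
t_corrected = 11.0275 s

11.0275 s


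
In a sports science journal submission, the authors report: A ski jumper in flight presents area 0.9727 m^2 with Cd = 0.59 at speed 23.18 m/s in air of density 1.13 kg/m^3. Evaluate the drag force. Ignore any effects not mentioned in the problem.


Fd = 0.5 * Cd * rho * A * v^2
Fd = 0.5 * 0.59 * 1.13 * 0.9727 * 23.18^2
v^2 = 537.3124
Fd = 0.5 * 0.59 * 1.13 * 0.9727 * 537.3124 = 174.2233 N

174.2233 N


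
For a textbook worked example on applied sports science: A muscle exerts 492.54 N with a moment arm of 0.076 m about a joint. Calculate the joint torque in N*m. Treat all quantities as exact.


tau = F * d
tau = 492.54 * 0.076
tau = 37.433 N*m

37.433 N*m


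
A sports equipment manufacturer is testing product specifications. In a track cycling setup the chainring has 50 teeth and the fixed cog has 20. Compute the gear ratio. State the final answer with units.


GR = front_teeth / rear_teeth
GR = 50 / 20
GR = 2.5

2.5


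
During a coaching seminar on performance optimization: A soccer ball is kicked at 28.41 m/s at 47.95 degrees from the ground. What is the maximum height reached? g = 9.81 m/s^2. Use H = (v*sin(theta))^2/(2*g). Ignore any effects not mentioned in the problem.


H = (v*sin(theta))^2 / (2*g)
vy = v*sin(theta) = 28.41 * sin(47.95 deg) = 21.0961 m/s
H = vy^2 / (2*g) = 445.0474 / (2*9.81)
H = 445.0474 / 19.62 = 22.6834 m

22.6834 m


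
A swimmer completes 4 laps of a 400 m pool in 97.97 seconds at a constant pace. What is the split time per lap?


Split time = total_time / n_laps = 97.97 / 4
Split time = 24.4925 s per lap

24.4925 s


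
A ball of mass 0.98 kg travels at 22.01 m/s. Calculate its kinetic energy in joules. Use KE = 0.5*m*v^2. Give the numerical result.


KE = 0.5 * m * v^2
KE = 0.5 * 0.98 * 22.01^2
KE = 0.5 * 0.98 * 484.4401 = 237.3756 J

237.3756 J


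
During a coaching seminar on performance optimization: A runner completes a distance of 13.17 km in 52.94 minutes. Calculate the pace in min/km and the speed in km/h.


Pace = time / distance = 52.94 min / 13.17 km = 4.0197 min/km
Speed = distance / time_in_hours = 13.17 / 0.8823 hr
Speed = 14.9263 km/h

4.0197 min/km, 14.9263 km/h


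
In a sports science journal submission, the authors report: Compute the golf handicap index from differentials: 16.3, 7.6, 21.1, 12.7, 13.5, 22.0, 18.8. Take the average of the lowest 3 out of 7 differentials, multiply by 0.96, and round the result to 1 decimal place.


All differentials: 16.3, 7.6, 21.1, 12.7, 13.5, 22.0, 18.8
Sorted: 7.6, 12.7, 13.5, 16.3, 18.8, 21.1, 22.0
Best 3: 7.6, 12.7, 13.5
Average of best = 33.8 / 3 = 11.2667
Raw index = 11.2667 * 0.96 = 10.816
Handicap index = round(10.816, 1) = 10.8

10.8


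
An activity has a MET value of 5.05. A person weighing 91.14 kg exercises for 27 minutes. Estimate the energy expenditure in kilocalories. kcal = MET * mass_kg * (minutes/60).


kcal = MET * mass * time_hr
Convert time: 27 min = 0.45 hr
kcal = 5.05 * 91.14 * 0.45
kcal = 207.1157 kcal

207.1157 kcal


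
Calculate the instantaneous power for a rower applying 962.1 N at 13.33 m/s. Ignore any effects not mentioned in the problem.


P = F * v
P = 962.1 * 13.33
P = 12824.793 W

12824.793 W


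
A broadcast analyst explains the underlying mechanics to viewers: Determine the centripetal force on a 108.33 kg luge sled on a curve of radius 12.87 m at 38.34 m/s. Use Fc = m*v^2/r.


Fc = m * v^2 / r
v^2 = 38.34^2 = 1469.9556
Fc = 108.33 * 1469.9556 / 12.87
Fc = 159240.2901 / 12.87 = 12372.9829 N

12372.9829 N


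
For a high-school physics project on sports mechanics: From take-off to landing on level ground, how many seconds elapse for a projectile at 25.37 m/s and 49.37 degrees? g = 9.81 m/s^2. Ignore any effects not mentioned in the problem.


T = 2*v*sin(theta)/g
sin(theta) = sin(49.37 deg) = 0.7589
T = 2*25.37*0.7589 / 9.81
T = 38.5081 / 9.81 = 3.9254 s

3.9254 s


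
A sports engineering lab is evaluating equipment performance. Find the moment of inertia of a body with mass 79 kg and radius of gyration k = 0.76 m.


I = m * k^2
I = 79 * 0.76^2
I = 79 * 0.5776 = 45.6304 kg*m^2

45.6304 kg*m^2


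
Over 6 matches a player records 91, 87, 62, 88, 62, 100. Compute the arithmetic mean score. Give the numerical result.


Average = sum / n
Sum = 490
Average = 490 / 6 = 81.6667

81.6667


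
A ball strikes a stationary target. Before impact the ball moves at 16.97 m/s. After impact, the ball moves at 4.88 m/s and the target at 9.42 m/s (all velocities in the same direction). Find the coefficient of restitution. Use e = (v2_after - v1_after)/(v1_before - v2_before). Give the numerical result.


e = (v2_after - v1_after) / (v1_before - v2_before)
Numerator = 9.42 - 4.88 = 4.54
Denominator = 16.97 - 0 = 16.97
e = 4.54 / 16.97 = 0.2675

0.2675


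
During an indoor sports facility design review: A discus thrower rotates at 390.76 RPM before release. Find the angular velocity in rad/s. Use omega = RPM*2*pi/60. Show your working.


omega = RPM * 2 * pi / 60
omega = 390.76 * 2 * 3.14159 / 60
omega = 2455.2175 / 60 = 40.9203 rad/s

40.9203 rad/s


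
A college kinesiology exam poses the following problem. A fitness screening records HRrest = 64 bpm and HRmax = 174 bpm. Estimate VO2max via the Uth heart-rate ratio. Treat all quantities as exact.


VO2max = 15.3 * HRmax / HRrest
VO2max = 15.3 * 174 / 64
VO2max = 2662.2 / 64 = 41.5969 mL/kg/min

41.5969 mL/kg/min


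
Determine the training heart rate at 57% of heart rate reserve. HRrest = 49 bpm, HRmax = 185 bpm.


Target = HRrest + pct*(HRmax - HRrest)
Heart rate reserve = HRmax - HRrest = 185 - 49 = 136 bpm
Fraction = 57% = 0.57
Target = 49 + 0.57 * 136
Target = 49 + 77.52 = 126.52 bpm

126.52 bpm


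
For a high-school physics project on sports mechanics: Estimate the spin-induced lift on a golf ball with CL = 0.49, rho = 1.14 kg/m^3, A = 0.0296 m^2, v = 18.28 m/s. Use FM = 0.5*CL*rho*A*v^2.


FM = 0.5 * CL * rho * A * v^2
FM = 0.5 * 0.49 * 1.14 * 0.0296 * 18.28^2
v^2 = 334.1584
FM = 0.5 * 0.49 * 1.14 * 0.0296 * 334.1584 = 2.7626 N

2.7626 N


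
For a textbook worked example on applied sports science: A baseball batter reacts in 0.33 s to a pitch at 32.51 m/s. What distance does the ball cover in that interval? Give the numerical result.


d = v * t
d = 32.51 * 0.33
d = 10.7283 m

10.7283 m


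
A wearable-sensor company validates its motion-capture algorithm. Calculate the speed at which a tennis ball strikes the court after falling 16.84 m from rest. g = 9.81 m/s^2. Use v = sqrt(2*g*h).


v = sqrt(2 * g * h)
v = sqrt(2 * 9.81 * 16.84)
v = sqrt(330.4008) = 18.1769 m/s

18.1769 m/s


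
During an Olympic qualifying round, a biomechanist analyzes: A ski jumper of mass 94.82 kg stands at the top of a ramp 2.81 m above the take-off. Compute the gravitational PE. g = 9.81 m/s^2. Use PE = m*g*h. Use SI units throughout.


PE = m * g * h
PE = 94.82 * 9.81 * 2.81
PE = 930.1842 * 2.81 = 2613.8176 J

2613.8176 J


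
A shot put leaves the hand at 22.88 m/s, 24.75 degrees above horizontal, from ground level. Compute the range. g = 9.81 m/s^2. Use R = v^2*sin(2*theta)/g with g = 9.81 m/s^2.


R = v^2 * sin(2*theta) / g
Convert angle to radians: theta = 24.75 deg = 0.432 rad
sin(2*theta) = sin(0.8639) = 0.7604
R = 22.88^2 * 0.7604 / 9.81
R = 523.4944 * 0.7604 / 9.81 = 40.5778 m

40.5778 m


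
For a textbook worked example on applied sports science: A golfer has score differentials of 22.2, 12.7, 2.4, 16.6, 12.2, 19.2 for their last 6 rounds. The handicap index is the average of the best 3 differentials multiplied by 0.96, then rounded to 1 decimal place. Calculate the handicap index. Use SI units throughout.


All differentials: 22.2, 12.7, 2.4, 16.6, 12.2, 19.2
Sorted: 2.4, 12.2, 12.7, 16.6, 19.2, 22.2
Best 3: 2.4, 12.2, 12.7
Average of best = 27.3 / 3 = 9.1
Raw index = 9.1 * 0.96 = 8.736
Handicap index = round(8.736, 1) = 8.7

8.7


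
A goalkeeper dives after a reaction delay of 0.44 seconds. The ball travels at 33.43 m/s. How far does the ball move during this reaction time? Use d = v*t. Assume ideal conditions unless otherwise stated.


d = v * t
d = 33.43 * 0.44
d = 14.7092 m

14.7092 m


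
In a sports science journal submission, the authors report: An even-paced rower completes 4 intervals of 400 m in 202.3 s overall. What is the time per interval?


Split time = total_time / n_laps = 202.3 / 4
Split time = 50.575 s per lap

50.575 s


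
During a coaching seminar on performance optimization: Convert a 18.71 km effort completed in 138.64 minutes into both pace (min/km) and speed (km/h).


Pace = time / distance = 138.64 min / 18.71 km = 7.4099 min/km
Speed = distance / time_in_hours = 18.71 / 2.3107 hr
Speed = 8.0972 km/h

7.4099 min/km, 8.0972 km/h


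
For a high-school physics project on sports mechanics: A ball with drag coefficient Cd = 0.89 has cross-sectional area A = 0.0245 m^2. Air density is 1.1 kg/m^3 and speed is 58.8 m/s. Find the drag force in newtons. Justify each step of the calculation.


Fd = 0.5 * Cd * rho * A * v^2
Fd = 0.5 * 0.89 * 1.1 * 0.0245 * 58.8^2
v^2 = 3457.44
Fd = 0.5 * 0.89 * 1.1 * 0.0245 * 3457.44 = 41.4642 N

41.4642 N


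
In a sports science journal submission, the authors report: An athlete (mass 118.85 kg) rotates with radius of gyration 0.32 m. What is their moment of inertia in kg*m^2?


I = m * k^2
I = 118.85 * 0.32^2
I = 118.85 * 0.1024 = 12.1702 kg*m^2

12.1702 kg*m^2


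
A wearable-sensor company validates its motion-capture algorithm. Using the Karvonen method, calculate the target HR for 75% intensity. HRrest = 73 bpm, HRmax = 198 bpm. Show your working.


Target = HRrest + pct*(HRmax - HRrest)
Heart rate reserve = HRmax - HRrest = 198 - 73 = 125 bpm
Fraction = 75% = 0.75
Target = 73 + 0.75 * 125
Target = 73 + 93.75 = 166.75 bpm

166.75 bpm
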